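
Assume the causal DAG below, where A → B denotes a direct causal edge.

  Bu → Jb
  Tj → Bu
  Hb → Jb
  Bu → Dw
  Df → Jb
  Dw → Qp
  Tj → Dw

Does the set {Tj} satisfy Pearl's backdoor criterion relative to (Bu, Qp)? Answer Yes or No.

Yes

Backdoor paths from Bu to Qp (paths whose first edge points into Bu):
  P1: Bu <- Tj -> Dw -> Qp
Condition 1 (no descendant of Bu in the set): holds — descendants of Bu are {Dw, Jb, Qp}; none are in {Tj}.
Condition 2 (every backdoor path blocked by {Tj}):
  P1: blocked at fork node Tj ∈ conditioning set.
{Tj} satisfies the backdoor criterion.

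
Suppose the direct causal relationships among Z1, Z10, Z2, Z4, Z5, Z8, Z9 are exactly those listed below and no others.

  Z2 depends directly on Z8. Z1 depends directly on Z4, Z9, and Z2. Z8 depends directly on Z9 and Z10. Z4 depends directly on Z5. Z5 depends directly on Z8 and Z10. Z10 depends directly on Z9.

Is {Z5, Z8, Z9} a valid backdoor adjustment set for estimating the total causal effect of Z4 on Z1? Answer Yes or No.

Yes

Backdoor paths from Z4 to Z1 (paths whose first edge points into Z4):
  P1: Z4 <- Z5 <- Z10 <- Z9 -> Z8 -> Z2 -> Z1
  P2: Z4 <- Z5 <- Z10 <- Z9 -> Z1
  P3: Z4 <- Z5 <- Z10 -> Z8 <- Z9 -> Z1
  P4: Z4 <- Z5 <- Z10 -> Z8 -> Z2 -> Z1
  P5: Z4 <- Z5 <- Z8 <- Z9 -> Z1
  P6: Z4 <- Z5 <- Z8 <- Z10 <- Z9 -> Z1
  P7: Z4 <- Z5 <- Z8 -> Z2 -> Z1
Condition 1 (no descendant of Z4 in the set): holds — descendants of Z4 are {Z1}; none are in {Z5, Z8, Z9}.
Condition 2 (every backdoor path blocked by {Z5, Z8, Z9}):
  P1: blocked at chain node Z5 ∈ conditioning set.
  P2: blocked at chain node Z5 ∈ conditioning set.
  P3: blocked at chain node Z5 ∈ conditioning set.
  P4: blocked at chain node Z5 ∈ conditioning set.
  P5: blocked at chain node Z5 ∈ conditioning set.
  P6: blocked at chain node Z5 ∈ conditioning set.
  P7: blocked at chain node Z5 ∈ conditioning set.
{Z5, Z8, Z9} satisfies the backdoor criterion.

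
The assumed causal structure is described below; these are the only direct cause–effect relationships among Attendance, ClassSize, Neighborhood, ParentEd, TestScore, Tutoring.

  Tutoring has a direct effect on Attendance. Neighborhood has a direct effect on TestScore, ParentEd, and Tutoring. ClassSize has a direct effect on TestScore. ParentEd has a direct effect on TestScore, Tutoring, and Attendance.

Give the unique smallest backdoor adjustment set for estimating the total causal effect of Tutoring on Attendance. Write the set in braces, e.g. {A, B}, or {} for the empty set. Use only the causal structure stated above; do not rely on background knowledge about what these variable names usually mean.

Variables eligible for adjustment (non-descendants of Tutoring, excluding Tutoring and Attendance): {ClassSize, Neighborhood, ParentEd, TestScore}.
Backdoor paths from Tutoring to Attendance:
  P1: Tutoring <- Neighborhood -> ParentEd -> Attendance
  P2: Tutoring <- Neighborhood -> TestScore <- ParentEd -> Attendance
  P3: Tutoring <- ParentEd -> Attendance
The empty set is not sufficient: P1 (Tutoring <- Neighborhood -> ParentEd -> Attendance) has no collider blocking it and no conditioned non-collider, so it is open.
Try {ParentEd}:
  P1: blocked at chain node ParentEd ∈ conditioning set.
  P2: blocked at collider TestScore (neither it nor any descendant is in the conditioning set).
  P3: blocked at fork node ParentEd ∈ conditioning set.
{ParentEd} contains no descendant of Tutoring and blocks every backdoor path.
No other singleton works — e.g. {Neighborhood} leaves P3 open — so {ParentEd} is the unique smallest valid adjustment set.

{ParentEd}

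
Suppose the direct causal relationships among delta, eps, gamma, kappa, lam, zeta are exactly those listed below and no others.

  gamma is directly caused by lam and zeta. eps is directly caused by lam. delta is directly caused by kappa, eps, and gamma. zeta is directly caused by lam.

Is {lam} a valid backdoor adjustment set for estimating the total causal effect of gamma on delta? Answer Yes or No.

Yes

Backdoor paths from gamma to delta (paths whose first edge points into gamma):
  P1: gamma <- lam -> eps -> delta
  P2: gamma <- zeta <- lam -> eps -> delta
Condition 1 (no descendant of gamma in the set): holds — descendants of gamma are {delta}; none are in {lam}.
Condition 2 (every backdoor path blocked by {lam}):
  P1: blocked at fork node lam ∈ conditioning set.
  P2: blocked at fork node lam ∈ conditioning set.
{lam} satisfies the backdoor criterion.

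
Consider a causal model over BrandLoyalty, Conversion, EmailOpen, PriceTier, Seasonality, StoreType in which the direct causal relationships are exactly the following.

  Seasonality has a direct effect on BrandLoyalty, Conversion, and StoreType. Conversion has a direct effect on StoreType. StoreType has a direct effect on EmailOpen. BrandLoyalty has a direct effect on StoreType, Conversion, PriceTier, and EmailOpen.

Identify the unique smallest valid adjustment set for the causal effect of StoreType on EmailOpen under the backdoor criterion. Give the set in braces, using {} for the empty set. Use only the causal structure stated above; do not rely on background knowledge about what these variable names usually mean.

Variables eligible for adjustment (non-descendants of StoreType, excluding StoreType and EmailOpen): {BrandLoyalty, Conversion, PriceTier, Seasonality}.
Backdoor paths from StoreType to EmailOpen:
  P1: StoreType <- Seasonality -> BrandLoyalty -> EmailOpen
  P2: StoreType <- Seasonality -> Conversion <- BrandLoyalty -> EmailOpen
  P3: StoreType <- BrandLoyalty -> EmailOpen
  P4: StoreType <- Conversion <- Seasonality -> BrandLoyalty -> EmailOpen
  P5: StoreType <- Conversion <- BrandLoyalty -> EmailOpen
The empty set is not sufficient: P1 (StoreType <- Seasonality -> BrandLoyalty -> EmailOpen) has no collider blocking it and no conditioned non-collider, so it is open.
Try {BrandLoyalty}:
  P1: blocked at chain node BrandLoyalty ∈ conditioning set.
  P2: blocked at collider Conversion (neither it nor any descendant is in the conditioning set).
  P3: blocked at fork node BrandLoyalty ∈ conditioning set.
  P4: blocked at chain node BrandLoyalty ∈ conditioning set.
  P5: blocked at fork node BrandLoyalty ∈ conditioning set.
{BrandLoyalty} contains no descendant of StoreType and blocks every backdoor path.
No other singleton works — e.g. {Seasonality} leaves P3 open — so {BrandLoyalty} is the unique smallest valid adjustment set.

{BrandLoyalty}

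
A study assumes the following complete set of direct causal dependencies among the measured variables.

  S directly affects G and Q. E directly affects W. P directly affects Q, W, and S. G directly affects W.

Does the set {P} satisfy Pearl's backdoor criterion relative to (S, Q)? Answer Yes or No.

Yes

Backdoor paths from S to Q (paths whose first edge points into S):
  P1: S <- P -> Q
Condition 1 (no descendant of S in the set): holds — descendants of S are {G, Q, W}; none are in {P}.
Condition 2 (every backdoor path blocked by {P}):
  P1: blocked at fork node P ∈ conditioning set.
{P} satisfies the backdoor criterion.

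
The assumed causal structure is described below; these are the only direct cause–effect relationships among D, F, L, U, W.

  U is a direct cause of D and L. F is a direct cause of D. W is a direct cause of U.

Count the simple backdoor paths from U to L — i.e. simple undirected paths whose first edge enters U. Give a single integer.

A backdoor path from U to L is any simple undirected path whose first edge points into U (i.e. leaves U via a parent).
Parents of U: {W}.
No simple path from any parent of U reaches L without revisiting U, so there are no backdoor paths.

0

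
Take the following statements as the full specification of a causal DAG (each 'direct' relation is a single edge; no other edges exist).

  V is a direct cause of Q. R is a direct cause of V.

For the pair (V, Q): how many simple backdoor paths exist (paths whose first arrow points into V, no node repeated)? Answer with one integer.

0

A backdoor path from V to Q is any simple undirected path whose first edge points into V (i.e. leaves V via a parent).
Parents of V: {R}.
No simple path from any parent of V reaches Q without revisiting V, so there are no backdoor paths.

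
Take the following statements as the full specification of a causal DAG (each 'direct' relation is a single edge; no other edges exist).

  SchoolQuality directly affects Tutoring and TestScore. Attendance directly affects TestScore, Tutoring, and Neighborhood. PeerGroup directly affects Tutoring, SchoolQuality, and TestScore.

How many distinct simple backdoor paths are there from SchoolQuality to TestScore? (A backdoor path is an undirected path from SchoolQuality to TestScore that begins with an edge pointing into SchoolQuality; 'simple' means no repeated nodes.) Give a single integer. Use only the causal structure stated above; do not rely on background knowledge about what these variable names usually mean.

A backdoor path from SchoolQuality to TestScore is any simple undirected path whose first edge points into SchoolQuality (i.e. leaves SchoolQuality via a parent).
Parents of SchoolQuality: {PeerGroup}.
Enumerating:
  P1: SchoolQuality <- PeerGroup -> TestScore
  P2: SchoolQuality <- PeerGroup -> Tutoring <- Attendance -> TestScore
That exhausts the simple backdoor paths. Count: 2.

2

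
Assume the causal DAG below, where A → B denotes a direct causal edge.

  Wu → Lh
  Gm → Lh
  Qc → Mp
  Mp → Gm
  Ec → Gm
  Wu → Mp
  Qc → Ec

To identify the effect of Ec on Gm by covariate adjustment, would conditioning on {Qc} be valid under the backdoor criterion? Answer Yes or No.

Yes

Backdoor paths from Ec to Gm (paths whose first edge points into Ec):
  P1: Ec <- Qc -> Mp <- Wu -> Lh <- Gm
  P2: Ec <- Qc -> Mp -> Gm
Condition 1 (no descendant of Ec in the set): holds — descendants of Ec are {Gm, Lh}; none are in {Qc}.
Condition 2 (every backdoor path blocked by {Qc}):
  P1: blocked at fork node Qc ∈ conditioning set.
  P2: blocked at fork node Qc ∈ conditioning set.
{Qc} satisfies the backdoor criterion.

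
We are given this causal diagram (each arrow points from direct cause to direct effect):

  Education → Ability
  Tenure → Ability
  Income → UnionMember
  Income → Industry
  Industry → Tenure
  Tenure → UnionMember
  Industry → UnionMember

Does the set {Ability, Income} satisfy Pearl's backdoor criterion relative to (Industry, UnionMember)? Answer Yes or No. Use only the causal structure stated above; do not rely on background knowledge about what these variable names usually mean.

Backdoor paths from Industry to UnionMember (paths whose first edge points into Industry):
  P1: Industry <- Income -> UnionMember
Condition 1 (no descendant of Industry in the set): FAILS — Ability is a descendant of Industry.
Condition 2 (every backdoor path blocked by {Ability, Income}):
  P1: blocked at fork node Income ∈ conditioning set.
{Ability, Income} does not satisfy the backdoor criterion.

No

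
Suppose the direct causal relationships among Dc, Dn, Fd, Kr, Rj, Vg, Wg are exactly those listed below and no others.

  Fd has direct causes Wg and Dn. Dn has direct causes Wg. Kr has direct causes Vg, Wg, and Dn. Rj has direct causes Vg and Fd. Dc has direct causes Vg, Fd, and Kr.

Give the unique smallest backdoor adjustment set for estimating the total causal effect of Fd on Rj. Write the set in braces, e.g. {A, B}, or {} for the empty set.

Variables eligible for adjustment (non-descendants of Fd, excluding Fd and Rj): {Dn, Kr, Vg, Wg}.
Backdoor paths from Fd to Rj:
  P1: Fd <- Wg -> Dn -> Kr <- Vg -> Rj
  P2: Fd <- Wg -> Dn -> Kr -> Dc <- Vg -> Rj
  P3: Fd <- Wg -> Kr <- Vg -> Rj
  P4: Fd <- Wg -> Kr -> Dc <- Vg -> Rj
  P5: Fd <- Dn <- Wg -> Kr <- Vg -> Rj
  P6: Fd <- Dn <- Wg -> Kr -> Dc <- Vg -> Rj
  P7: Fd <- Dn -> Kr <- Vg -> Rj
  P8: Fd <- Dn -> Kr -> Dc <- Vg -> Rj
Each backdoor path contains an unconditioned collider, so every path is already blocked with the empty conditioning set:
  P1: blocked at collider Kr (neither it nor any descendant is in the conditioning set).
  P2: blocked at collider Dc (neither it nor any descendant is in the conditioning set).
  P3: blocked at collider Kr (neither it nor any descendant is in the conditioning set).
  P4: blocked at collider Dc (neither it nor any descendant is in the conditioning set).
  P5: blocked at collider Kr (neither it nor any descendant is in the conditioning set).
  P6: blocked at collider Dc (neither it nor any descendant is in the conditioning set).
  P7: blocked at collider Kr (neither it nor any descendant is in the conditioning set).
  P8: blocked at collider Dc (neither it nor any descendant is in the conditioning set).
The empty set is therefore the unique smallest valid set.

{}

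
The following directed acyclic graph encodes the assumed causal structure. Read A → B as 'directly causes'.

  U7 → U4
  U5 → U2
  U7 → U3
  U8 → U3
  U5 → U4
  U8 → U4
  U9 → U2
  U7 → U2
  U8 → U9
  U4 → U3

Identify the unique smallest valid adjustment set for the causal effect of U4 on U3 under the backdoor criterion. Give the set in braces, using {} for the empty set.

{U7, U8}

Variables eligible for adjustment (non-descendants of U4, excluding U4 and U3): {U2, U5, U7, U8, U9}.
Backdoor paths from U4 to U3:
  P1: U4 <- U5 -> U2 <- U9 <- U8 -> U3
  P2: U4 <- U5 -> U2 <- U7 -> U3
  P3: U4 <- U8 -> U9 -> U2 <- U7 -> U3
  P4: U4 <- U8 -> U3
  P5: U4 <- U7 -> U3
  P6: U4 <- U7 -> U2 <- U9 <- U8 -> U3
The empty set is not sufficient: P4 (U4 <- U8 -> U3) has no collider blocking it and no conditioned non-collider, so it is open.
Try {U7, U8}:
  P1: blocked at collider U2 (neither it nor any descendant is in the conditioning set).
  P2: blocked at collider U2 (neither it nor any descendant is in the conditioning set).
  P3: blocked at fork node U8 ∈ conditioning set.
  P4: blocked at fork node U8 ∈ conditioning set.
  P5: blocked at fork node U7 ∈ conditioning set.
  P6: blocked at fork node U7 ∈ conditioning set.
{U7, U8} contains no descendant of U4 and blocks every backdoor path.
Every element of {U7, U8} is needed (dropping U7 leaves P5 open; dropping U8 leaves P4 open), so no proper subset is valid.
Among all size-2 subsets of the eligible variables, only {U7, U8} blocks every backdoor path, so it is the unique smallest valid adjustment set.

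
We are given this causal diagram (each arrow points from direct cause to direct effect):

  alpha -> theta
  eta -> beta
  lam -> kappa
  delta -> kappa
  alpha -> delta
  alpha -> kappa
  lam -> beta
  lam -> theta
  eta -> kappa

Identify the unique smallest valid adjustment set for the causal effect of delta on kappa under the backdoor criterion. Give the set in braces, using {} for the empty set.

Variables eligible for adjustment (non-descendants of delta, excluding delta and kappa): {alpha, beta, eta, lam, theta}.
Backdoor paths from delta to kappa:
  P1: delta <- alpha -> theta <- lam -> beta <- eta -> kappa
  P2: delta <- alpha -> theta <- lam -> kappa
  P3: delta <- alpha -> kappa
The empty set is not sufficient: P3 (delta <- alpha -> kappa) has no collider blocking it and no conditioned non-collider, so it is open.
Try {alpha}:
  P1: blocked at fork node alpha ∈ conditioning set.
  P2: blocked at fork node alpha ∈ conditioning set.
  P3: blocked at fork node alpha ∈ conditioning set.
{alpha} contains no descendant of delta and blocks every backdoor path.
No other singleton works — e.g. {eta} leaves P3 open — so {alpha} is the unique smallest valid adjustment set.

{alpha}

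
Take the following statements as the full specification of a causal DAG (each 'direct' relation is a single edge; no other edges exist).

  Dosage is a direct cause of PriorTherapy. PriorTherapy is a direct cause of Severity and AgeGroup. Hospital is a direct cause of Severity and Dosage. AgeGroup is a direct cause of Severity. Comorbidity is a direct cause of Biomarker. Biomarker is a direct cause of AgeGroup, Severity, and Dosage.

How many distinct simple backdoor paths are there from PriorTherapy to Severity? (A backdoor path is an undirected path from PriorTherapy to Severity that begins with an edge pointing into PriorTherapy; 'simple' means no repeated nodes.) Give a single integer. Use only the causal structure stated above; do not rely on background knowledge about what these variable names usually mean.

3

A backdoor path from PriorTherapy to Severity is any simple undirected path whose first edge points into PriorTherapy (i.e. leaves PriorTherapy via a parent).
Parents of PriorTherapy: {Dosage}.
Enumerating:
  P1: PriorTherapy <- Dosage <- Hospital -> Severity
  P2: PriorTherapy <- Dosage <- Biomarker -> AgeGroup -> Severity
  P3: PriorTherapy <- Dosage <- Biomarker -> Severity
That exhausts the simple backdoor paths. Count: 3.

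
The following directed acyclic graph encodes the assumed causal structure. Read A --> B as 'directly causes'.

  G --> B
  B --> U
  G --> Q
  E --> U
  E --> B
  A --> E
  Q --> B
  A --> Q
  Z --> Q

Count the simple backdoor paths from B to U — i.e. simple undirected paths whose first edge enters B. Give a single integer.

A backdoor path from B to U is any simple undirected path whose first edge points into B (i.e. leaves B via a parent).
Parents of B: {E, G, Q}.
Enumerating:
  P1: B <- G -> Q <- A -> E -> U
  P2: B <- Q <- A -> E -> U
  P3: B <- E -> U
That exhausts the simple backdoor paths. Count: 3.

3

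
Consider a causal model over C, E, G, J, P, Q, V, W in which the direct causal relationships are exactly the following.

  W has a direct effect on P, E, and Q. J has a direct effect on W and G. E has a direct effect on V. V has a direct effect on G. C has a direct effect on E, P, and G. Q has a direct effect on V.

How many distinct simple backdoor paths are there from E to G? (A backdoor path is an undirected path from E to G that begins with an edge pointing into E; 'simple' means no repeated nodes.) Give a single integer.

A backdoor path from E to G is any simple undirected path whose first edge points into E (i.e. leaves E via a parent).
Parents of E: {C, W}.
Enumerating:
  P1: E <- C -> P <- W <- J -> G
  P2: E <- C -> P <- W -> Q -> V -> G
  P3: E <- C -> G
  P4: E <- W <- J -> G
  P5: E <- W -> Q -> V -> G
  P6: E <- W -> P <- C -> G
That exhausts the simple backdoor paths. Count: 6.

6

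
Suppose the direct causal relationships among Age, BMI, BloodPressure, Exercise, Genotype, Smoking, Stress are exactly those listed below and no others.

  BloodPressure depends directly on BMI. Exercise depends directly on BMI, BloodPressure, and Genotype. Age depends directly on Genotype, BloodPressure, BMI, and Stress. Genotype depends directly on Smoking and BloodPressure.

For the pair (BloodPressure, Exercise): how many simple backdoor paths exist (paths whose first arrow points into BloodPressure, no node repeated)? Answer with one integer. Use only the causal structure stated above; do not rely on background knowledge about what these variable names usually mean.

A backdoor path from BloodPressure to Exercise is any simple undirected path whose first edge points into BloodPressure (i.e. leaves BloodPressure via a parent).
Parents of BloodPressure: {BMI}.
Enumerating:
  P1: BloodPressure <- BMI -> Age <- Genotype -> Exercise
  P2: BloodPressure <- BMI -> Exercise
That exhausts the simple backdoor paths. Count: 2.

2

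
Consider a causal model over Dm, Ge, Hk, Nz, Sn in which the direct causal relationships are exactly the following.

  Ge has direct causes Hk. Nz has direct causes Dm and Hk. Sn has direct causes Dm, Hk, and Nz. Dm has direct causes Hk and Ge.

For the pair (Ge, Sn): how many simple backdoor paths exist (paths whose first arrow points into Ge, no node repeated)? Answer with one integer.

5

A backdoor path from Ge to Sn is any simple undirected path whose first edge points into Ge (i.e. leaves Ge via a parent).
Parents of Ge: {Hk}.
Enumerating:
  P1: Ge <- Hk -> Dm -> Nz -> Sn
  P2: Ge <- Hk -> Dm -> Sn
  P3: Ge <- Hk -> Nz <- Dm -> Sn
  P4: Ge <- Hk -> Nz -> Sn
  P5: Ge <- Hk -> Sn
That exhausts the simple backdoor paths. Count: 5.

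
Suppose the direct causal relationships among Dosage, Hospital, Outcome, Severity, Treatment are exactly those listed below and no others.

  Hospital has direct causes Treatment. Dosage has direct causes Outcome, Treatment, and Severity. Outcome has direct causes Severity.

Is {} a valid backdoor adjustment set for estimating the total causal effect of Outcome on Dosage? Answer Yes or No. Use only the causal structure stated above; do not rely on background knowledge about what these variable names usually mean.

Backdoor paths from Outcome to Dosage (paths whose first edge points into Outcome):
  P1: Outcome <- Severity -> Dosage
Condition 1 (no descendant of Outcome in the set): holds — descendants of Outcome are {Dosage}; none are in {}.
Condition 2 (every backdoor path blocked by {}):
  P1: open — no interior node is in the conditioning set.
{} does not satisfy the backdoor criterion.

No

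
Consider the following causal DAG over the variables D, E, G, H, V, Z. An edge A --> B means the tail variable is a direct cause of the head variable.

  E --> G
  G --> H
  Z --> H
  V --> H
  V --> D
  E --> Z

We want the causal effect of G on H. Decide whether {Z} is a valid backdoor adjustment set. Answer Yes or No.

Yes

Backdoor paths from G to H (paths whose first edge points into G):
  P1: G <- E -> Z -> H
Condition 1 (no descendant of G in the set): holds — descendants of G are {H}; none are in {Z}.
Condition 2 (every backdoor path blocked by {Z}):
  P1: blocked at chain node Z ∈ conditioning set.
{Z} satisfies the backdoor criterion.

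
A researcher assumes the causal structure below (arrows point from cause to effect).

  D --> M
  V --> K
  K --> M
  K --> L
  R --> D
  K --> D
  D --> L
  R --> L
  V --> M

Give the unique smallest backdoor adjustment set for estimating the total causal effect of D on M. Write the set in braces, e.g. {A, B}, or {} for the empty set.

Variables eligible for adjustment (non-descendants of D, excluding D and M): {K, R, V}.
Backdoor paths from D to M:
  P1: D <- K <- V -> M
  P2: D <- K -> M
  P3: D <- R -> L <- K <- V -> M
  P4: D <- R -> L <- K -> M
The empty set is not sufficient: P1 (D <- K <- V -> M) has no collider blocking it and no conditioned non-collider, so it is open.
Try {K}:
  P1: blocked at chain node K ∈ conditioning set.
  P2: blocked at fork node K ∈ conditioning set.
  P3: blocked at collider L (neither it nor any descendant is in the conditioning set).
  P4: blocked at collider L (neither it nor any descendant is in the conditioning set).
{K} contains no descendant of D and blocks every backdoor path.
No other singleton works — e.g. {V} leaves P2 open — so {K} is the unique smallest valid adjustment set.

{K}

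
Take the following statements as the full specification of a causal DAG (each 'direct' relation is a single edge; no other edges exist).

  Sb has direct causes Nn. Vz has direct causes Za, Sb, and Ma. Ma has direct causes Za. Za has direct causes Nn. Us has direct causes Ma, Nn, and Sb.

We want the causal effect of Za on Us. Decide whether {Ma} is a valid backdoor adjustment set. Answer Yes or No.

No

Backdoor paths from Za to Us (paths whose first edge points into Za):
  P1: Za <- Nn -> Sb -> Us
  P2: Za <- Nn -> Sb -> Vz <- Ma -> Us
  P3: Za <- Nn -> Us
Condition 1 (no descendant of Za in the set): FAILS — Ma is a descendant of Za.
Condition 2 (every backdoor path blocked by {Ma}):
  P1: open — no interior node is in the conditioning set.
  P2: blocked at collider Vz (neither it nor any descendant is in the conditioning set).
  P3: open — no interior node is in the conditioning set.
{Ma} does not satisfy the backdoor criterion.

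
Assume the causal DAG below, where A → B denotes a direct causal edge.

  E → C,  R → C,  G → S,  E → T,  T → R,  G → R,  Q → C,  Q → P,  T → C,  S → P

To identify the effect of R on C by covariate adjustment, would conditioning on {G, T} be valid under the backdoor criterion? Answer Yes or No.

Yes

Backdoor paths from R to C (paths whose first edge points into R):
  P1: R <- G -> S -> P <- Q -> C
  P2: R <- T <- E -> C
  P3: R <- T -> C
Condition 1 (no descendant of R in the set): holds — descendants of R are {C}; none are in {G, T}.
Condition 2 (every backdoor path blocked by {G, T}):
  P1: blocked at fork node G ∈ conditioning set.
  P2: blocked at chain node T ∈ conditioning set.
  P3: blocked at fork node T ∈ conditioning set.
{G, T} satisfies the backdoor criterion.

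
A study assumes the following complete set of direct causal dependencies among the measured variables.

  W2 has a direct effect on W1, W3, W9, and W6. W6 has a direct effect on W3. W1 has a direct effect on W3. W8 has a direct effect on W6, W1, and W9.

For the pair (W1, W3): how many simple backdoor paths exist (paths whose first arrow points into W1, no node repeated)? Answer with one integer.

7

A backdoor path from W1 to W3 is any simple undirected path whose first edge points into W1 (i.e. leaves W1 via a parent).
Parents of W1: {W2, W8}.
Enumerating:
  P1: W1 <- W2 -> W6 -> W3
  P2: W1 <- W2 -> W3
  P3: W1 <- W2 -> W9 <- W8 -> W6 -> W3
  P4: W1 <- W8 -> W6 <- W2 -> W3
  P5: W1 <- W8 -> W6 -> W3
  P6: W1 <- W8 -> W9 <- W2 -> W6 -> W3
  P7: W1 <- W8 -> W9 <- W2 -> W3
That exhausts the simple backdoor paths. Count: 7.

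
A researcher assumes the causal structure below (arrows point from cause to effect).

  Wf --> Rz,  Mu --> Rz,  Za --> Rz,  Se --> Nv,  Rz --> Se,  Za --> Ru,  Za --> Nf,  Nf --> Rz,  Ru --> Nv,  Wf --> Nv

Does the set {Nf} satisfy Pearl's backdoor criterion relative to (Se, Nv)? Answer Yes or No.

Backdoor paths from Se to Nv (paths whose first edge points into Se):
  P1: Se <- Rz <- Wf -> Nv
  P2: Se <- Rz <- Za -> Ru -> Nv
  P3: Se <- Rz <- Nf <- Za -> Ru -> Nv
Condition 1 (no descendant of Se in the set): holds — descendants of Se are {Nv}; none are in {Nf}.
Condition 2 (every backdoor path blocked by {Nf}):
  P1: open — no interior node is in the conditioning set.
  P2: open — no interior node is in the conditioning set.
  P3: blocked at chain node Nf ∈ conditioning set.
{Nf} does not satisfy the backdoor criterion.

No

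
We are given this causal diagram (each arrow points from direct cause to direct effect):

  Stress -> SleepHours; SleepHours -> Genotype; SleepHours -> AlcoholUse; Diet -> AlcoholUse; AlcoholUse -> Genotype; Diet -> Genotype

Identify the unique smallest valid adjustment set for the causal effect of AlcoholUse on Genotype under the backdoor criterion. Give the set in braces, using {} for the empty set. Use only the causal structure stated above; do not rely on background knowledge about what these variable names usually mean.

Variables eligible for adjustment (non-descendants of AlcoholUse, excluding AlcoholUse and Genotype): {Diet, SleepHours, Stress}.
Backdoor paths from AlcoholUse to Genotype:
  P1: AlcoholUse <- Diet -> Genotype
  P2: AlcoholUse <- SleepHours -> Genotype
The empty set is not sufficient: P1 (AlcoholUse <- Diet -> Genotype) has no collider blocking it and no conditioned non-collider, so it is open.
Try {Diet, SleepHours}:
  P1: blocked at fork node Diet ∈ conditioning set.
  P2: blocked at fork node SleepHours ∈ conditioning set.
{Diet, SleepHours} contains no descendant of AlcoholUse and blocks every backdoor path.
Every element of {Diet, SleepHours} is needed (dropping Diet leaves P1 open; dropping SleepHours leaves P2 open), so no proper subset is valid.
Among all size-2 subsets of the eligible variables, only {Diet, SleepHours} blocks every backdoor path, so it is the unique smallest valid adjustment set.

{Diet, SleepHours}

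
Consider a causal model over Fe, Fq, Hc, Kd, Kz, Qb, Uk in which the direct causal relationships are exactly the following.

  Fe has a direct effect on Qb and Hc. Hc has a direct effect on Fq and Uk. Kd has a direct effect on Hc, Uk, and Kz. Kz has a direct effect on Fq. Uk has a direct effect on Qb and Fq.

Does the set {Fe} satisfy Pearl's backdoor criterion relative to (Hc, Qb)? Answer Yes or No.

No

Backdoor paths from Hc to Qb (paths whose first edge points into Hc):
  P1: Hc <- Fe -> Qb
  P2: Hc <- Kd -> Uk -> Qb
  P3: Hc <- Kd -> Kz -> Fq <- Uk -> Qb
Condition 1 (no descendant of Hc in the set): holds — descendants of Hc are {Fq, Qb, Uk}; none are in {Fe}.
Condition 2 (every backdoor path blocked by {Fe}):
  P1: blocked at fork node Fe ∈ conditioning set.
  P2: open — no interior node is in the conditioning set.
  P3: blocked at collider Fq (neither it nor any descendant is in the conditioning set).
{Fe} does not satisfy the backdoor criterion.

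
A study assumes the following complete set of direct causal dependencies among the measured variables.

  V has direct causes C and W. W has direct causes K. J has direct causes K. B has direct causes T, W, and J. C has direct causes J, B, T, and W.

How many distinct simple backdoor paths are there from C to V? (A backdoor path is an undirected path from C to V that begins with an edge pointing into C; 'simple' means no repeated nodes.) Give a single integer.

7

A backdoor path from C to V is any simple undirected path whose first edge points into C (i.e. leaves C via a parent).
Parents of C: {B, J, T, W}.
Enumerating:
  P1: C <- W -> V
  P2: C <- J <- K -> W -> V
  P3: C <- J -> B <- W -> V
  P4: C <- T -> B <- W -> V
  P5: C <- T -> B <- J <- K -> W -> V
  P6: C <- B <- W -> V
  P7: C <- B <- J <- K -> W -> V
That exhausts the simple backdoor paths. Count: 7.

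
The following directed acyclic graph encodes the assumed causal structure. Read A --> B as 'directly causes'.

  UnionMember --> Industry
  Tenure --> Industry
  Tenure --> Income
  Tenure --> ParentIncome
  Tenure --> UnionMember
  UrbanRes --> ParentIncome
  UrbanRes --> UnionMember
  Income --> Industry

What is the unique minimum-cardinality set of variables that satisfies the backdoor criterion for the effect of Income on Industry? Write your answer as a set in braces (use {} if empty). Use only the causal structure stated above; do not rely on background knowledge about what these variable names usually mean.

{Tenure}

Variables eligible for adjustment (non-descendants of Income, excluding Income and Industry): {ParentIncome, Tenure, UnionMember, UrbanRes}.
Backdoor paths from Income to Industry:
  P1: Income <- Tenure -> UnionMember -> Industry
  P2: Income <- Tenure -> ParentIncome <- UrbanRes -> UnionMember -> Industry
  P3: Income <- Tenure -> Industry
The empty set is not sufficient: P1 (Income <- Tenure -> UnionMember -> Industry) has no collider blocking it and no conditioned non-collider, so it is open.
Try {Tenure}:
  P1: blocked at fork node Tenure ∈ conditioning set.
  P2: blocked at fork node Tenure ∈ conditioning set.
  P3: blocked at fork node Tenure ∈ conditioning set.
{Tenure} contains no descendant of Income and blocks every backdoor path.
No other singleton works — e.g. {UrbanRes} leaves P1 open — so {Tenure} is the unique smallest valid adjustment set.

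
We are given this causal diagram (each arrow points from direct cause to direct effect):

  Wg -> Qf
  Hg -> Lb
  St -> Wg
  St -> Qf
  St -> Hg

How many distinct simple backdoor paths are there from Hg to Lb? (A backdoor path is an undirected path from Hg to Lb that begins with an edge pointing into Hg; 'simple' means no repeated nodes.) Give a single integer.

A backdoor path from Hg to Lb is any simple undirected path whose first edge points into Hg (i.e. leaves Hg via a parent).
Parents of Hg: {St}.
No simple path from any parent of Hg reaches Lb without revisiting Hg, so there are no backdoor paths.

0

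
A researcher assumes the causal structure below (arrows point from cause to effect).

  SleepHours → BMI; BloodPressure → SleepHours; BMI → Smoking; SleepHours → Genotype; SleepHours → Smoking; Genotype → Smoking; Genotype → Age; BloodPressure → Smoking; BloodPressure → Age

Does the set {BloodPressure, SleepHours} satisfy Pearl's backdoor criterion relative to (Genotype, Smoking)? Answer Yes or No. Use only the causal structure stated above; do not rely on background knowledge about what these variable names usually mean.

Backdoor paths from Genotype to Smoking (paths whose first edge points into Genotype):
  P1: Genotype <- SleepHours <- BloodPressure -> Smoking
  P2: Genotype <- SleepHours -> BMI -> Smoking
  P3: Genotype <- SleepHours -> Smoking
Condition 1 (no descendant of Genotype in the set): holds — descendants of Genotype are {Age, Smoking}; none are in {BloodPressure, SleepHours}.
Condition 2 (every backdoor path blocked by {BloodPressure, SleepHours}):
  P1: blocked at chain node SleepHours ∈ conditioning set.
  P2: blocked at fork node SleepHours ∈ conditioning set.
  P3: blocked at fork node SleepHours ∈ conditioning set.
{BloodPressure, SleepHours} satisfies the backdoor criterion.

Yes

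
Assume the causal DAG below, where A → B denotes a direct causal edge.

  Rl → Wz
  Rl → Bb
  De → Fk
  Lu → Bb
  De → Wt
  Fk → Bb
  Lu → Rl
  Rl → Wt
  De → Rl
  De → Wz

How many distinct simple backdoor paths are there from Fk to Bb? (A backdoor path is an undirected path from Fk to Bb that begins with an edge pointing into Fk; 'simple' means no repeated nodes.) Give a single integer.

6

A backdoor path from Fk to Bb is any simple undirected path whose first edge points into Fk (i.e. leaves Fk via a parent).
Parents of Fk: {De}.
Enumerating:
  P1: Fk <- De -> Rl <- Lu -> Bb
  P2: Fk <- De -> Rl -> Bb
  P3: Fk <- De -> Wz <- Rl <- Lu -> Bb
  P4: Fk <- De -> Wz <- Rl -> Bb
  P5: Fk <- De -> Wt <- Rl <- Lu -> Bb
  P6: Fk <- De -> Wt <- Rl -> Bb
That exhausts the simple backdoor paths. Count: 6.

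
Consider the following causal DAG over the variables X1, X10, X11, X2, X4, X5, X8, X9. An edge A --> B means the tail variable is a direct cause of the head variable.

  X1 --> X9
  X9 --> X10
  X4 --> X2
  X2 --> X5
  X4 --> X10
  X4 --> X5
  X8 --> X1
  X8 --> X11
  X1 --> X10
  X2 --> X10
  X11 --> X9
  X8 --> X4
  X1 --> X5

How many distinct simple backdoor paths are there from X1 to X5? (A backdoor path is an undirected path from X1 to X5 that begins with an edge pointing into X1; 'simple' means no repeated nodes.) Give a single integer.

A backdoor path from X1 to X5 is any simple undirected path whose first edge points into X1 (i.e. leaves X1 via a parent).
Parents of X1: {X8}.
Enumerating:
  P1: X1 <- X8 -> X4 -> X2 -> X5
  P2: X1 <- X8 -> X4 -> X10 <- X2 -> X5
  P3: X1 <- X8 -> X4 -> X5
  P4: X1 <- X8 -> X11 -> X9 -> X10 <- X4 -> X2 -> X5
  P5: X1 <- X8 -> X11 -> X9 -> X10 <- X4 -> X5
  P6: X1 <- X8 -> X11 -> X9 -> X10 <- X2 <- X4 -> X5
  P7: X1 <- X8 -> X11 -> X9 -> X10 <- X2 -> X5
That exhausts the simple backdoor paths. Count: 7.

7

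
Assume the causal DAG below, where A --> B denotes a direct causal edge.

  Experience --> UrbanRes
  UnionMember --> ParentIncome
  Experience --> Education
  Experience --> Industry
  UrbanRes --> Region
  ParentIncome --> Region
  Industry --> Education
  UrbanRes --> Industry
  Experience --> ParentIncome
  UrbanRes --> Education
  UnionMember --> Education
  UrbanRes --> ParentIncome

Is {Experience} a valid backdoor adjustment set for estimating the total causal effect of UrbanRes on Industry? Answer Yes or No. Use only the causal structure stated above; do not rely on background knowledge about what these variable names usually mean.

Yes

Backdoor paths from UrbanRes to Industry (paths whose first edge points into UrbanRes):
  P1: UrbanRes <- Experience -> Industry
  P2: UrbanRes <- Experience -> ParentIncome <- UnionMember -> Education <- Industry
  P3: UrbanRes <- Experience -> Education <- Industry
Condition 1 (no descendant of UrbanRes in the set): holds — descendants of UrbanRes are {Education, Industry, ParentIncome, Region}; none are in {Experience}.
Condition 2 (every backdoor path blocked by {Experience}):
  P1: blocked at fork node Experience ∈ conditioning set.
  P2: blocked at fork node Experience ∈ conditioning set.
  P3: blocked at fork node Experience ∈ conditioning set.
{Experience} satisfies the backdoor criterion.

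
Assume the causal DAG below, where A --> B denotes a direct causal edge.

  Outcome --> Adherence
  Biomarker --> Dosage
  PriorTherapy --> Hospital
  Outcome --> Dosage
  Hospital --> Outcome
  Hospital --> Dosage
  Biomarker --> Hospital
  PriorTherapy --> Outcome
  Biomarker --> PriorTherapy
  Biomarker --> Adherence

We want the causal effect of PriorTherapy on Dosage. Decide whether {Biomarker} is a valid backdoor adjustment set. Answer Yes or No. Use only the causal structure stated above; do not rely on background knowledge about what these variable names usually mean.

Backdoor paths from PriorTherapy to Dosage (paths whose first edge points into PriorTherapy):
  P1: PriorTherapy <- Biomarker -> Hospital -> Outcome -> Dosage
  P2: PriorTherapy <- Biomarker -> Hospital -> Dosage
  P3: PriorTherapy <- Biomarker -> Adherence <- Outcome <- Hospital -> Dosage
  P4: PriorTherapy <- Biomarker -> Adherence <- Outcome -> Dosage
  P5: PriorTherapy <- Biomarker -> Dosage
Condition 1 (no descendant of PriorTherapy in the set): holds — descendants of PriorTherapy are {Adherence, Dosage, Hospital, Outcome}; none are in {Biomarker}.
Condition 2 (every backdoor path blocked by {Biomarker}):
  P1: blocked at fork node Biomarker ∈ conditioning set.
  P2: blocked at fork node Biomarker ∈ conditioning set.
  P3: blocked at fork node Biomarker ∈ conditioning set.
  P4: blocked at fork node Biomarker ∈ conditioning set.
  P5: blocked at fork node Biomarker ∈ conditioning set.
{Biomarker} satisfies the backdoor criterion.

Yes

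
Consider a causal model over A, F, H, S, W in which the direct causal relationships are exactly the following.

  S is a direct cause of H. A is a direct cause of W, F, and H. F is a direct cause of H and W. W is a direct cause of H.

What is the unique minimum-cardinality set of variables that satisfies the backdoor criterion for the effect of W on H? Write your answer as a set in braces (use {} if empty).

Variables eligible for adjustment (non-descendants of W, excluding W and H): {A, F, S}.
Backdoor paths from W to H:
  P1: W <- A -> F -> H
  P2: W <- A -> H
  P3: W <- F <- A -> H
  P4: W <- F -> H
The empty set is not sufficient: P1 (W <- A -> F -> H) has no collider blocking it and no conditioned non-collider, so it is open.
Try {A, F}:
  P1: blocked at fork node A ∈ conditioning set.
  P2: blocked at fork node A ∈ conditioning set.
  P3: blocked at chain node F ∈ conditioning set.
  P4: blocked at fork node F ∈ conditioning set.
{A, F} contains no descendant of W and blocks every backdoor path.
Every element of {A, F} is needed (dropping A leaves P2 open; dropping F leaves P4 open), so no proper subset is valid.
Among all size-2 subsets of the eligible variables, only {A, F} blocks every backdoor path, so it is the unique smallest valid adjustment set.

{A, F}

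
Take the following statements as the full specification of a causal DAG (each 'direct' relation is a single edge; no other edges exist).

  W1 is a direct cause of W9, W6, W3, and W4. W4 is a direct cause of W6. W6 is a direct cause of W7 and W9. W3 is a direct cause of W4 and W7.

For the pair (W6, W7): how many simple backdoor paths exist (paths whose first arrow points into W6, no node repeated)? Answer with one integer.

4

A backdoor path from W6 to W7 is any simple undirected path whose first edge points into W6 (i.e. leaves W6 via a parent).
Parents of W6: {W1, W4}.
Enumerating:
  P1: W6 <- W1 -> W3 -> W7
  P2: W6 <- W1 -> W4 <- W3 -> W7
  P3: W6 <- W4 <- W1 -> W3 -> W7
  P4: W6 <- W4 <- W3 -> W7
That exhausts the simple backdoor paths. Count: 4.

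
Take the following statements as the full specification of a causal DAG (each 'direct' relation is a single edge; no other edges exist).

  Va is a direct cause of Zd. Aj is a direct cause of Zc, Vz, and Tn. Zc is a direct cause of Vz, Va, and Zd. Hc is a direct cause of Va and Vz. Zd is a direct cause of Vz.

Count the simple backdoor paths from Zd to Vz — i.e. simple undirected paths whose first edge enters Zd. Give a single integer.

A backdoor path from Zd to Vz is any simple undirected path whose first edge points into Zd (i.e. leaves Zd via a parent).
Parents of Zd: {Va, Zc}.
Enumerating:
  P1: Zd <- Zc <- Aj -> Vz
  P2: Zd <- Zc -> Va <- Hc -> Vz
  P3: Zd <- Zc -> Vz
  P4: Zd <- Va <- Zc <- Aj -> Vz
  P5: Zd <- Va <- Zc -> Vz
  P6: Zd <- Va <- Hc -> Vz
That exhausts the simple backdoor paths. Count: 6.

6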